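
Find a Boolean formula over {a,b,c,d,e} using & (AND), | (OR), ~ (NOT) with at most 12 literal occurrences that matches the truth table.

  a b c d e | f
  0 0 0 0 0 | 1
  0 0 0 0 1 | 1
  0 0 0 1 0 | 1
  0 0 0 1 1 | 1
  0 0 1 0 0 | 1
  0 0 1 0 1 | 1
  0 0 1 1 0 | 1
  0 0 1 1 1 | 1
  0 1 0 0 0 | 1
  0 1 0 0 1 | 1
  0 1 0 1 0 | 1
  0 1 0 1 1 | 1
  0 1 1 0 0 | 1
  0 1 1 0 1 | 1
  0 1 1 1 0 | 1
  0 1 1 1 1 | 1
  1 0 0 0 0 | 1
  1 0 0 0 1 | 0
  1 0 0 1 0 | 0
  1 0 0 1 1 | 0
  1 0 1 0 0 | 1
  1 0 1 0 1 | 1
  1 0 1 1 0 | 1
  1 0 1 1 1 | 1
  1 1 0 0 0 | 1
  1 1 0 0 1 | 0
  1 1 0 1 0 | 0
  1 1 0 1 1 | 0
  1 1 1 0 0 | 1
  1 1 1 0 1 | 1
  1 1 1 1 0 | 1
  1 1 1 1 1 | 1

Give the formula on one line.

((~a | c) | (((~e | c) & (~d | ~a)) & (d | (e | a))))

  ~a = 11111111111111110000000000000000
  (~a | c) = 11111111111111110000111100001111
  ~e = 10101010101010101010101010101010
  (~e | c) = 10101111101011111010111110101111
  ~d = 11001100110011001100110011001100
  (~d | ~a) = 11111111111111111100110011001100
  ((~e | c) & (~d | ~a)) = 10101111101011111000110010001100
  (e | a) = 01010101010101011111111111111111
  (d | (e | a)) = 01110111011101111111111111111111
  (((~e | c) & (~d | ~a)) & (d | (e | a))) = 00100111001001111000110010001100
  ((~a | c) | (((~e | c) & (~d | ~a)) & (d | (e | a)))) = 11111111111111111000111110001111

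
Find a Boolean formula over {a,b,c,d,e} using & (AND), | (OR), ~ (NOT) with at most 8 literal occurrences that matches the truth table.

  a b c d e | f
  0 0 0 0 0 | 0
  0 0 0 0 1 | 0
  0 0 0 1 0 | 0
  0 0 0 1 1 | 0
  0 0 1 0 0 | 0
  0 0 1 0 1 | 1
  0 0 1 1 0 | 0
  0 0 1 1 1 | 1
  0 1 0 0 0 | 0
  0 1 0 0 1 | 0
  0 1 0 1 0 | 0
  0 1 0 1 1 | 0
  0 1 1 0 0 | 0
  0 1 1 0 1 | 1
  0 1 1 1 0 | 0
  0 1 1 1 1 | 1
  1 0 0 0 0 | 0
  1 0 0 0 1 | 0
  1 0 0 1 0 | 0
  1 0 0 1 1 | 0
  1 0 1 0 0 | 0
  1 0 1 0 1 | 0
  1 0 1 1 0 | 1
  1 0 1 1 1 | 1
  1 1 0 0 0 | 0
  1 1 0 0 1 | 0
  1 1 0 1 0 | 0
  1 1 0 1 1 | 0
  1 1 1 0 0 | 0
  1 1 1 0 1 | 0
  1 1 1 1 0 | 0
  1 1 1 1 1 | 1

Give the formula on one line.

  ~a = 11111111111111110000000000000000
  (~a | d) = 11111111111111110011001100110011
  (a | e) = 01010101010101011111111111111111
  ((~a | d) & (a | e)) = 01010101010101010011001100110011
  ~c = 11110000111100001111000011110000
  ~b = 11111111000000001111111100000000
  (~b | e) = 11111111010101011111111101010101
  (~c | (~b | e)) = 11111111111101011111111111110101
  (c & (~c | (~b | e))) = 00001111000001010000111100000101
  (((~a | d) & (a | e)) & (c & (~c | (~b | e)))) = 00000101000001010000001100000001

(((~a | d) & (a | e)) & (c & (~c | (~b | e))))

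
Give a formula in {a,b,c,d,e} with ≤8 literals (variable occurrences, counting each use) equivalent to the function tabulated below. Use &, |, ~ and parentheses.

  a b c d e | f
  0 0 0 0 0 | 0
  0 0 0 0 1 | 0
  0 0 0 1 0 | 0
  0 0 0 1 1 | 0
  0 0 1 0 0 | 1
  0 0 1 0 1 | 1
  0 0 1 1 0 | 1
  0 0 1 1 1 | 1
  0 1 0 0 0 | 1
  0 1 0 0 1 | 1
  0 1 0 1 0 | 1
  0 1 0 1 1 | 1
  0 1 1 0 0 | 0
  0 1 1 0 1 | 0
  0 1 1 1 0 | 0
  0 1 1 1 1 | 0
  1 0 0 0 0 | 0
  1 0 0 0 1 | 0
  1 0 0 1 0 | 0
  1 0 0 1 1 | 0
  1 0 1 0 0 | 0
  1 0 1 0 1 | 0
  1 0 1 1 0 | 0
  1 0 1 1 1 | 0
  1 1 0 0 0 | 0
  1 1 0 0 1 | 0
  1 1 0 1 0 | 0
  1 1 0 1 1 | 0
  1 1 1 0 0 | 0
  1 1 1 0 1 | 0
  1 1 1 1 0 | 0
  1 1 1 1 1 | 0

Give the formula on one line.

((b | c) & ((~b | ~c) & ~a))

  (b | c) = 00001111111111110000111111111111
  ~b = 11111111000000001111111100000000
  ~c = 11110000111100001111000011110000
  (~b | ~c) = 11111111111100001111111111110000
  ~a = 11111111111111110000000000000000
  ((~b | ~c) & ~a) = 11111111111100000000000000000000
  ((b | c) & ((~b | ~c) & ~a)) = 00001111111100000000000000000000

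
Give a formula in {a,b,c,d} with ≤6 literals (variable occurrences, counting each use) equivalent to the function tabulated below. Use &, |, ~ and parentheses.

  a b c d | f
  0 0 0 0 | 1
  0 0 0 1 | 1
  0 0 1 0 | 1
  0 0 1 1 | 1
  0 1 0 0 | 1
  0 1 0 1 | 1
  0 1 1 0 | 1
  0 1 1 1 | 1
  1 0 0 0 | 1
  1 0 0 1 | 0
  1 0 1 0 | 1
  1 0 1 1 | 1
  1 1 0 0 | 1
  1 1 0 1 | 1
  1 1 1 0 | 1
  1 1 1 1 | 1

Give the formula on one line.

((b | c) | (~a | ~d))

  (b | c) = 0011111100111111
  ~a = 1111111100000000
  ~d = 1010101010101010
  (~a | ~d) = 1111111110101010
  ((b | c) | (~a | ~d)) = 1111111110111111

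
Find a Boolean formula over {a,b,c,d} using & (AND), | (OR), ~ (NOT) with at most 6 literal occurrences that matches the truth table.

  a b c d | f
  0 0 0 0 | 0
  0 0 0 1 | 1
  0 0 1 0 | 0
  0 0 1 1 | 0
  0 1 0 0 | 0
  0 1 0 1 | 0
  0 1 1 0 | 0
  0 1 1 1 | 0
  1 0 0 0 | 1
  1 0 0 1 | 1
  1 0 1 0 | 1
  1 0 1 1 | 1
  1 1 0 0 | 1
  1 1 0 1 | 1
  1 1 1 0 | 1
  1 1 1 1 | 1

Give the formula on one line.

  (d & a) = 0000000001010101
  ~c = 1100110011001100
  ((d & a) | ~c) = 1100110011011101
  ~b = 1111000011110000
  (d & ~b) = 0101000001010000
  (((d & a) | ~c) & (d & ~b)) = 0100000001010000
  ((((d & a) | ~c) & (d & ~b)) | a) = 0100000011111111

((((d & a) | ~c) & (d & ~b)) | a)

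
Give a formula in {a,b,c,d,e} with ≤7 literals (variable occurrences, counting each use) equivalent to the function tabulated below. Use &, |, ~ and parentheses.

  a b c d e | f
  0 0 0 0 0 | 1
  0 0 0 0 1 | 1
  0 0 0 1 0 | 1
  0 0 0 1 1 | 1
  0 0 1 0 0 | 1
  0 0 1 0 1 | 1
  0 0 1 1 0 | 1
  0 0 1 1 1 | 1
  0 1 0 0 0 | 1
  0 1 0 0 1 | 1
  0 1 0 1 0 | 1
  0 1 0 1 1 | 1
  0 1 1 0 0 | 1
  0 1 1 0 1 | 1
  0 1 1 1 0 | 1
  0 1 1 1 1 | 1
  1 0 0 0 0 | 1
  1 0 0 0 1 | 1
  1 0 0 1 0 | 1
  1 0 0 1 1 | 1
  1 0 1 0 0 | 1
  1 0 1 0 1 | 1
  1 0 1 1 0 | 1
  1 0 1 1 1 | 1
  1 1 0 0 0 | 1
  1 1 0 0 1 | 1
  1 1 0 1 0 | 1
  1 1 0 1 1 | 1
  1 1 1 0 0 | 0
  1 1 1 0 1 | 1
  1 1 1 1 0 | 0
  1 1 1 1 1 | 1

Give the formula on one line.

  ~a = 11111111111111110000000000000000
  (e | ~a) = 11111111111111110101010101010101
  ~b = 11111111000000001111111100000000
  ~c = 11110000111100001111000011110000
  (~b | ~c) = 11111111111100001111111111110000
  ((e | ~a) | (~b | ~c)) = 11111111111111111111111111110101

((e | ~a) | (~b | ~c))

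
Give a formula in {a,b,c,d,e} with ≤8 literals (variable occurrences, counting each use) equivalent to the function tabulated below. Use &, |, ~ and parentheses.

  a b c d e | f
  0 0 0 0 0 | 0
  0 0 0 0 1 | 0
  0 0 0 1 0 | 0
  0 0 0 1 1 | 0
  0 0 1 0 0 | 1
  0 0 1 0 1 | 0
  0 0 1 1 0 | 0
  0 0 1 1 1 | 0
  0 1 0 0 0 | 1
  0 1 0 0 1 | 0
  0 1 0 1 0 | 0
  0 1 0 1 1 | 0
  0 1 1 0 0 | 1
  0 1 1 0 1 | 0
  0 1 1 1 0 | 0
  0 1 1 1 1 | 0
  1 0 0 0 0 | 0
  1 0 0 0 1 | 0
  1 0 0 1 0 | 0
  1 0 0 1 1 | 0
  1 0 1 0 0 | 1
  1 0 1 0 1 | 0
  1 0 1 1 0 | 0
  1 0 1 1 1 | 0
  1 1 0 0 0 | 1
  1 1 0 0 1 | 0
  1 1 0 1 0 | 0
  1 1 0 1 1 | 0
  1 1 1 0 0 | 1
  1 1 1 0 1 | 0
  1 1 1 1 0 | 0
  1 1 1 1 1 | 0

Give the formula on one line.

  ~d = 11001100110011001100110011001100
  ~e = 10101010101010101010101010101010
  (c & ~e) = 00001010000010100000101000001010
  (~d & (c & ~e)) = 00001000000010000000100000001000
  (b & ~d) = 00000000110011000000000011001100
  (~e & (b & ~d)) = 00000000100010000000000010001000
  ((~d & (c & ~e)) | (~e & (b & ~d))) = 00001000100010000000100010001000

((~d & (c & ~e)) | (~e & (b & ~d)))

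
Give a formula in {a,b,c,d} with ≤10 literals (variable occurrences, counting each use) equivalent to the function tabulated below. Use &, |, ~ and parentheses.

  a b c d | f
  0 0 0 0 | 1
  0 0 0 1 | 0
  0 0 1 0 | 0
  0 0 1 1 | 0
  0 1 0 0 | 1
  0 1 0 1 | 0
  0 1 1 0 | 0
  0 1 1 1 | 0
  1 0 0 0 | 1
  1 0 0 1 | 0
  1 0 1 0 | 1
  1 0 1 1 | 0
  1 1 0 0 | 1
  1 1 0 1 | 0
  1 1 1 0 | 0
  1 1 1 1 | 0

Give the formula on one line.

  ~c = 1100110011001100
  ~d = 1010101010101010
  (~c & ~d) = 1000100010001000
  (a & c) = 0000000000110011
  ~a = 1111111100000000
  (~d & c) = 0010001000100010
  (~a | (~d & c)) = 1111111100100010
  ((a & c) & (~a | (~d & c))) = 0000000000100010
  ~b = 1111000011110000
  (((a & c) & (~a | (~d & c))) & ~b) = 0000000000100000
  ((~c & ~d) | (((a & c) & (~a | (~d & c))) & ~b)) = 1000100010101000

((~c & ~d) | (((a & c) & (~a | (~d & c))) & ~b))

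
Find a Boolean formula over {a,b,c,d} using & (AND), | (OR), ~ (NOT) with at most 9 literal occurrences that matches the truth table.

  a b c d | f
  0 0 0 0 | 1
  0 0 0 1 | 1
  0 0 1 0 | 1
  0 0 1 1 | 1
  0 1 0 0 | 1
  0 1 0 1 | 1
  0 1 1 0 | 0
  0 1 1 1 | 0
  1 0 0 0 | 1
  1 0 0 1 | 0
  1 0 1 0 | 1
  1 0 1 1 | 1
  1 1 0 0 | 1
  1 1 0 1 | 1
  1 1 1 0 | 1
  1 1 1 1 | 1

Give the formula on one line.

((b | ((c | ~a) | ~d)) & ((a | ~b) | ~c))

  ~a = 1111111100000000
  (c | ~a) = 1111111100110011
  ~d = 1010101010101010
  ((c | ~a) | ~d) = 1111111110111011
  (b | ((c | ~a) | ~d)) = 1111111110111111
  ~b = 1111000011110000
  (a | ~b) = 1111000011111111
  ~c = 1100110011001100
  ((a | ~b) | ~c) = 1111110011111111
  ((b | ((c | ~a) | ~d)) & ((a | ~b) | ~c)) = 1111110010111111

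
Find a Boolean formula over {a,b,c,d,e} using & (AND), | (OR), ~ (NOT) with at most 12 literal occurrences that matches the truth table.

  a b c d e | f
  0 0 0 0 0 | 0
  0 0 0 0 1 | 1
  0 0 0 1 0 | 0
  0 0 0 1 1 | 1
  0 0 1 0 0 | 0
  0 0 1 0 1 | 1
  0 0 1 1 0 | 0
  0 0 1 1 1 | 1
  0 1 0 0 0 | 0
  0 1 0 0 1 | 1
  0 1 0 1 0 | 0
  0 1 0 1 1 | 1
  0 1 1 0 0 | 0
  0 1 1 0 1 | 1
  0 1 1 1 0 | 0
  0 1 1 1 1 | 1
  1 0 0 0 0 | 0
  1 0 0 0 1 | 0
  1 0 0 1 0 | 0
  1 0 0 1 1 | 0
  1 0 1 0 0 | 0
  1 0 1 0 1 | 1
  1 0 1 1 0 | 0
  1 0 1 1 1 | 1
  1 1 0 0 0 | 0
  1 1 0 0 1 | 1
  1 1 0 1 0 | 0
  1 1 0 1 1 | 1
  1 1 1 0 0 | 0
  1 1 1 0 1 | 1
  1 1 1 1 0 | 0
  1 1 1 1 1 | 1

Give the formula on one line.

((((c | b) | ~a) & ((~c & (a | ~d)) | (~b | e))) & e)

  (c | b) = 00001111111111110000111111111111
  ~a = 11111111111111110000000000000000
  ((c | b) | ~a) = 11111111111111110000111111111111
  ~c = 11110000111100001111000011110000
  ~d = 11001100110011001100110011001100
  (a | ~d) = 11001100110011001111111111111111
  (~c & (a | ~d)) = 11000000110000001111000011110000
  ~b = 11111111000000001111111100000000
  (~b | e) = 11111111010101011111111101010101
  ((~c & (a | ~d)) | (~b | e)) = 11111111110101011111111111110101
  (((c | b) | ~a) & ((~c & (a | ~d)) | (~b | e))) = 11111111110101010000111111110101
  ((((c | b) | ~a) & ((~c & (a | ~d)) | (~b | e))) & e) = 01010101010101010000010101010101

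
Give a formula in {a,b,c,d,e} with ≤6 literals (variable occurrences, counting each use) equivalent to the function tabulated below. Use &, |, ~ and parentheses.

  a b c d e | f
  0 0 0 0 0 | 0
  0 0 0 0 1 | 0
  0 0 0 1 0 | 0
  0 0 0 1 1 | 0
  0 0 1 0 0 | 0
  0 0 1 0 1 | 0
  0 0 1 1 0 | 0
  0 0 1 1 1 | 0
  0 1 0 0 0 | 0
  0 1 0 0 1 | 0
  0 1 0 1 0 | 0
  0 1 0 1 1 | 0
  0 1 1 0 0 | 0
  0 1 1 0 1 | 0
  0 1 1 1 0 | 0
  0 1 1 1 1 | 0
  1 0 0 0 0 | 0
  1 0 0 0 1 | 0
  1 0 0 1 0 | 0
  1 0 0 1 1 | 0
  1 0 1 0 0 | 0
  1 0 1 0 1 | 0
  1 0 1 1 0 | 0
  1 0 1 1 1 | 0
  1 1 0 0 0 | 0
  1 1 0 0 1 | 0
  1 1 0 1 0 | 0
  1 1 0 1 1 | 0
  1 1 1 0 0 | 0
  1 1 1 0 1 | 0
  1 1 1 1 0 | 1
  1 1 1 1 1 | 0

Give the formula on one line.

  ~e = 10101010101010101010101010101010
  ~b = 11111111000000001111111100000000
  (~e | ~b) = 11111111101010101111111110101010
  (c & (~e | ~b)) = 00001111000010100000111100001010
  (b & a) = 00000000000000000000000011111111
  ((b & a) & d) = 00000000000000000000000000110011
  ((c & (~e | ~b)) & ((b & a) & d)) = 00000000000000000000000000000010

((c & (~e | ~b)) & ((b & a) & d))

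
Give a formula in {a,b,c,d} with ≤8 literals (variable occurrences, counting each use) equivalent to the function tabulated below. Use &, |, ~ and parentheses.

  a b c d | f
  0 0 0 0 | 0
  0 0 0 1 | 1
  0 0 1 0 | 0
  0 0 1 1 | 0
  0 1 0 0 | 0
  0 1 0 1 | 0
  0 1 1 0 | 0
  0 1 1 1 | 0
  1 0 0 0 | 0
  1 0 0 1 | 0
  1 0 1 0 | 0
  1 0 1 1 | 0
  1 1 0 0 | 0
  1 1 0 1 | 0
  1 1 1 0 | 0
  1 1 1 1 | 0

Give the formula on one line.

((~c & d) & (~a & ((~b | c) & d)))

  ~c = 1100110011001100
  (~c & d) = 0100010001000100
  ~a = 1111111100000000
  ~b = 1111000011110000
  (~b | c) = 1111001111110011
  ((~b | c) & d) = 0101000101010001
  (~a & ((~b | c) & d)) = 0101000100000000
  ((~c & d) & (~a & ((~b | c) & d))) = 0100000000000000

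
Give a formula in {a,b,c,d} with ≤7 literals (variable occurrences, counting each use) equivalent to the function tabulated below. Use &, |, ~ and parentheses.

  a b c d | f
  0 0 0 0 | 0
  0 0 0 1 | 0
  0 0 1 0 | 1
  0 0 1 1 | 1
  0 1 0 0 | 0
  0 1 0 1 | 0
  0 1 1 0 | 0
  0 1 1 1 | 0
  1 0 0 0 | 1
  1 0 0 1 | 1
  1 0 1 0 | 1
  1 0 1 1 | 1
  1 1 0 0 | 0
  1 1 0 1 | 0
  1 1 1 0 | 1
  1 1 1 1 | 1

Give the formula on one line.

(((c & ~b) | a) & (c | ~b))

  ~b = 1111000011110000
  (c & ~b) = 0011000000110000
  ((c & ~b) | a) = 0011000011111111
  (c | ~b) = 1111001111110011
  (((c & ~b) | a) & (c | ~b)) = 0011000011110011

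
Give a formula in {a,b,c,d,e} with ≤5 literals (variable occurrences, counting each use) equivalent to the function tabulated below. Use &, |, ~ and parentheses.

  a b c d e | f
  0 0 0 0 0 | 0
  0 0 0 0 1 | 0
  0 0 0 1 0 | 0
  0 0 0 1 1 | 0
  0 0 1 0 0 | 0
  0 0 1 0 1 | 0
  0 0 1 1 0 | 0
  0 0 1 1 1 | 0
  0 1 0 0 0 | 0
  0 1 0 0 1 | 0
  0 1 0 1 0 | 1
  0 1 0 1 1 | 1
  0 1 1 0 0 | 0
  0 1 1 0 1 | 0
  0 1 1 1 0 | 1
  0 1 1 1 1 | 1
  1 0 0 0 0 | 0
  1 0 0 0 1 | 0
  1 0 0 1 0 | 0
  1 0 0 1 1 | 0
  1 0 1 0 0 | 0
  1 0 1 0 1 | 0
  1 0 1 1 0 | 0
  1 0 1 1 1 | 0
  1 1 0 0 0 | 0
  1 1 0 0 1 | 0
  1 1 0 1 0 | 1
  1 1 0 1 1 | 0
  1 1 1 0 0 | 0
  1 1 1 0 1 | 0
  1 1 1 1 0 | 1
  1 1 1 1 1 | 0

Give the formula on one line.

((b & d) & (~e | ~a))

  (b & d) = 00000000001100110000000000110011
  ~e = 10101010101010101010101010101010
  ~a = 11111111111111110000000000000000
  (~e | ~a) = 11111111111111111010101010101010
  ((b & d) & (~e | ~a)) = 00000000001100110000000000100010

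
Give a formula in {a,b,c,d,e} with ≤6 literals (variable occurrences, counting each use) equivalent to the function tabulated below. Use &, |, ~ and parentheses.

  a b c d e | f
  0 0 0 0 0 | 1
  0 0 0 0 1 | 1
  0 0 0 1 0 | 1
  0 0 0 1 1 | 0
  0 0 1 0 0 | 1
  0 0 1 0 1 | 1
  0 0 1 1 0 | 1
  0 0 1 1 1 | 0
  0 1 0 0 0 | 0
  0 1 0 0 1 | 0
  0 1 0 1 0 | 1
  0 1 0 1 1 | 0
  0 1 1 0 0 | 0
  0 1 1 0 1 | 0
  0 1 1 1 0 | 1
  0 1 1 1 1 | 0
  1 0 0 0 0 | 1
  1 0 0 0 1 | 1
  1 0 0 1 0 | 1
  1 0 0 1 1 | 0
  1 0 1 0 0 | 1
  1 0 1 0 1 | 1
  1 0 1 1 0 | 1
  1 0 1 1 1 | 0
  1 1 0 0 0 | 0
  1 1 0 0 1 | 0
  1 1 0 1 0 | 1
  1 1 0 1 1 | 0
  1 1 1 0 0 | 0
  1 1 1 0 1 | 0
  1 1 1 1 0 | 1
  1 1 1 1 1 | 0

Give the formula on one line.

  ~e = 10101010101010101010101010101010
  (d & ~e) = 00100010001000100010001000100010
  ~d = 11001100110011001100110011001100
  ~b = 11111111000000001111111100000000
  (~d & ~b) = 11001100000000001100110000000000
  ((d & ~e) | (~d & ~b)) = 11101110001000101110111000100010

((d & ~e) | (~d & ~b))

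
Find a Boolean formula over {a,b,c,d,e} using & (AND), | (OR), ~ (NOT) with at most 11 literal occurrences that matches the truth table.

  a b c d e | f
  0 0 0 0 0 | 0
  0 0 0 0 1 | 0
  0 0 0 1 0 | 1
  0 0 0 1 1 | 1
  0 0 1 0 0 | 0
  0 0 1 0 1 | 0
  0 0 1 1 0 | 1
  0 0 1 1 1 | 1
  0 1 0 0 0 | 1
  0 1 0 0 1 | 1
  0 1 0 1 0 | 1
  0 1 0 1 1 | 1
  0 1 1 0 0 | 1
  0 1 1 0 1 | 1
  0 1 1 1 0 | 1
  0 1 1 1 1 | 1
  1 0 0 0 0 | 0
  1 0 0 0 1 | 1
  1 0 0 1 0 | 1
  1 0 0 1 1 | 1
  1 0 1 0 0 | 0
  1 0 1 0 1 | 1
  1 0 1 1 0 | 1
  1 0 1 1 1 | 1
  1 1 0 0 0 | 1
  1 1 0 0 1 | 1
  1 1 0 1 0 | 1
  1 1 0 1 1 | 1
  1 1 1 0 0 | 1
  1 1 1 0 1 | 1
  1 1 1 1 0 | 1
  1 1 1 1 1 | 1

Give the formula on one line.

  (b & a) = 00000000000000000000000011111111
  ~a = 11111111111111110000000000000000
  (e | ~a) = 11111111111111110101010101010101
  ((b & a) | (e | ~a)) = 11111111111111110101010111111111
  (((b & a) | (e | ~a)) & a) = 00000000000000000101010111111111
  ~b = 11111111000000001111111100000000
  (~b | ~a) = 11111111111111111111111100000000
  (d | b) = 00110011111111110011001111111111
  ((~b | ~a) & (d | b)) = 00110011111111110011001100000000
  ((((b & a) | (e | ~a)) & a) | ((~b | ~a) & (d | b))) = 00110011111111110111011111111111

((((b & a) | (e | ~a)) & a) | ((~b | ~a) & (d | b)))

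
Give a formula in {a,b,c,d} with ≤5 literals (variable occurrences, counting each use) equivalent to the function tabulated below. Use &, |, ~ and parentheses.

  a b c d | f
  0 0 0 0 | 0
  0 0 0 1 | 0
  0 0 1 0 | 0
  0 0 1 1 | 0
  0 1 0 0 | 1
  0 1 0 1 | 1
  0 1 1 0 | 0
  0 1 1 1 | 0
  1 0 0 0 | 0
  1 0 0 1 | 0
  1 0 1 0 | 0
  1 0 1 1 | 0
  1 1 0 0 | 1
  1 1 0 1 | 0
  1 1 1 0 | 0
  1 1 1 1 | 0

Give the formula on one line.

((b & ~c) & (~d | (~a & ~c)))

  ~c = 1100110011001100
  (b & ~c) = 0000110000001100
  ~d = 1010101010101010
  ~a = 1111111100000000
  (~a & ~c) = 1100110000000000
  (~d | (~a & ~c)) = 1110111010101010
  ((b & ~c) & (~d | (~a & ~c))) = 0000110000001000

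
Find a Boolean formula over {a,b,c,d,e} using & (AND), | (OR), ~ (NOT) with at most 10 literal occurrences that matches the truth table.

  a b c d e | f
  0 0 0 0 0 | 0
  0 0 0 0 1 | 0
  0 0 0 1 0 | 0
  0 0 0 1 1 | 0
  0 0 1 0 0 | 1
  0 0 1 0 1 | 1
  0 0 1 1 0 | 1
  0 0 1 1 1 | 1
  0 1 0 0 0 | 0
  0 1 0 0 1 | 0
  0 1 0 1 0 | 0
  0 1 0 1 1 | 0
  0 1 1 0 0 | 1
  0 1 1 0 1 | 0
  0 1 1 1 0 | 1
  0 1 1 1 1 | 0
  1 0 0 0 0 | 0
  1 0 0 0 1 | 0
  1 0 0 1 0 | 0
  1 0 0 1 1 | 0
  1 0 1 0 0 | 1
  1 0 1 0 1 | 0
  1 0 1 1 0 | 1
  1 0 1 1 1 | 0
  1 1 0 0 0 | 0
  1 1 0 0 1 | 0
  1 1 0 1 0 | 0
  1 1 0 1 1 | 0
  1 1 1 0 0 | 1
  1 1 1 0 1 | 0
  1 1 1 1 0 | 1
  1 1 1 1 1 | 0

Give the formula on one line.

  ~c = 11110000111100001111000011110000
  (a & ~c) = 00000000000000001111000011110000
  ~e = 10101010101010101010101010101010
  ((a & ~c) | ~e) = 10101010101010101111101011111010
  ~b = 11111111000000001111111100000000
  ~a = 11111111111111110000000000000000
  (~b & ~a) = 11111111000000000000000000000000
  (b & ~c) = 00000000111100000000000011110000
  ((~b & ~a) | (b & ~c)) = 11111111111100000000000011110000
  (((a & ~c) | ~e) | ((~b & ~a) | (b & ~c))) = 11111111111110101111101011111010
  (c & (((a & ~c) | ~e) | ((~b & ~a) | (b & ~c)))) = 00001111000010100000101000001010

(c & (((a & ~c) | ~e) | ((~b & ~a) | (b & ~c))))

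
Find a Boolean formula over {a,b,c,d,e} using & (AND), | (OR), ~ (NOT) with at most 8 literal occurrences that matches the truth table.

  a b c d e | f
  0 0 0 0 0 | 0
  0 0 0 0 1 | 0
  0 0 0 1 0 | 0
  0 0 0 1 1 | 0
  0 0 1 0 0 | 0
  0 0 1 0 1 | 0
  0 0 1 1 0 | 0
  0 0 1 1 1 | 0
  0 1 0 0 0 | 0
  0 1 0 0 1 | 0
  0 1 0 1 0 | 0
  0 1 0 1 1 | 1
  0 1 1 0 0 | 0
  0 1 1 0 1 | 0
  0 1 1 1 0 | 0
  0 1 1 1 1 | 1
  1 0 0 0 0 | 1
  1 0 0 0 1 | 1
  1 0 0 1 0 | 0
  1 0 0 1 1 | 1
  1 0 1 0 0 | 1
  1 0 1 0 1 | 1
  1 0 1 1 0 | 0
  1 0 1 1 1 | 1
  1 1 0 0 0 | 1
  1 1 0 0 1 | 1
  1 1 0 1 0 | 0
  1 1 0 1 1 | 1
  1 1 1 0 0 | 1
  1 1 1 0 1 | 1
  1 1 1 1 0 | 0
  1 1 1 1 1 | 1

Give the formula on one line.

(((~a | ~d) | e) & (a | (e & (d & (a | b)))))

  ~a = 11111111111111110000000000000000
  ~d = 11001100110011001100110011001100
  (~a | ~d) = 11111111111111111100110011001100
  ((~a | ~d) | e) = 11111111111111111101110111011101
  (a | b) = 00000000111111111111111111111111
  (d & (a | b)) = 00000000001100110011001100110011
  (e & (d & (a | b))) = 00000000000100010001000100010001
  (a | (e & (d & (a | b)))) = 00000000000100011111111111111111
  (((~a | ~d) | e) & (a | (e & (d & (a | b))))) = 00000000000100011101110111011101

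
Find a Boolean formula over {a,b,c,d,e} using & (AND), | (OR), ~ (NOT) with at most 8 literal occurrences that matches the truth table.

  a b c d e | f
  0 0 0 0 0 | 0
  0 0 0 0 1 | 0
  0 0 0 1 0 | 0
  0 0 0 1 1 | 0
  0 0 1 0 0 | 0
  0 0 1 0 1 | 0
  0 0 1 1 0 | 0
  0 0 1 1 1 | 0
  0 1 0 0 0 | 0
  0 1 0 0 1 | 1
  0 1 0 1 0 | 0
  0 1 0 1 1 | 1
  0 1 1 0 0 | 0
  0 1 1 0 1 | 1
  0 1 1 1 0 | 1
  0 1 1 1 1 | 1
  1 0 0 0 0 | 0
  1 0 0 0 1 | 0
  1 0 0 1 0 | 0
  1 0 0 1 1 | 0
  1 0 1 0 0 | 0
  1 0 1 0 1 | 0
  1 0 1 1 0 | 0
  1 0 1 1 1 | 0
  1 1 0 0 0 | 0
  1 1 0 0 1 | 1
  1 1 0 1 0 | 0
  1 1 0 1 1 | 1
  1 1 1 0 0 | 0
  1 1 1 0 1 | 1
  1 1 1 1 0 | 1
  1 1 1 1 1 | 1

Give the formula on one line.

((((d & (c | e)) | c) & (b & d)) | (b & e))

  (c | e) = 01011111010111110101111101011111
  (d & (c | e)) = 00010011000100110001001100010011
  ((d & (c | e)) | c) = 00011111000111110001111100011111
  (b & d) = 00000000001100110000000000110011
  (((d & (c | e)) | c) & (b & d)) = 00000000000100110000000000010011
  (b & e) = 00000000010101010000000001010101
  ((((d & (c | e)) | c) & (b & d)) | (b & e)) = 00000000010101110000000001010111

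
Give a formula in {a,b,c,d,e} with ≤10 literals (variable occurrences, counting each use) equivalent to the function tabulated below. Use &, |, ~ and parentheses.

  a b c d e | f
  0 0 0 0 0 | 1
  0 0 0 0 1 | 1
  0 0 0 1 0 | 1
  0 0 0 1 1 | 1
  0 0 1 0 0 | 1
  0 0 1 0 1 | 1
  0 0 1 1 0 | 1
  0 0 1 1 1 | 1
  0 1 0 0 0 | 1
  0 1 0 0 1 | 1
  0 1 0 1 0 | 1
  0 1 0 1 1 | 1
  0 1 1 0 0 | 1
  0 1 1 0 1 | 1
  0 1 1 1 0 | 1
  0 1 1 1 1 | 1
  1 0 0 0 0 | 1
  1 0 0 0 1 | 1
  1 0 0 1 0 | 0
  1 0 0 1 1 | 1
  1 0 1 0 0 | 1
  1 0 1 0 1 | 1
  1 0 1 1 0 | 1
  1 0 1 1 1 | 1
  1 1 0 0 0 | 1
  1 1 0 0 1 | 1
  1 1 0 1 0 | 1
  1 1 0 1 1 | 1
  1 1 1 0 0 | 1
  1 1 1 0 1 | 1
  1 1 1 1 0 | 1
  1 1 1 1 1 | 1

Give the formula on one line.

  ~a = 11111111111111110000000000000000
  (d & b) = 00000000001100110000000000110011
  (~a | (d & b)) = 11111111111111110000000000110011
  (e | (~a | (d & b))) = 11111111111111110101010101110111
  ~e = 10101010101010101010101010101010
  ~d = 11001100110011001100110011001100
  (~e & ~d) = 10001000100010001000100010001000
  (c | (~e & ~d)) = 10001111100011111000111110001111
  (~d & a) = 00000000000000001100110011001100
  ((c | (~e & ~d)) | (~d & a)) = 10001111100011111100111111001111
  ((e | (~a | (d & b))) | ((c | (~e & ~d)) | (~d & a))) = 11111111111111111101111111111111

((e | (~a | (d & b))) | ((c | (~e & ~d)) | (~d & a)))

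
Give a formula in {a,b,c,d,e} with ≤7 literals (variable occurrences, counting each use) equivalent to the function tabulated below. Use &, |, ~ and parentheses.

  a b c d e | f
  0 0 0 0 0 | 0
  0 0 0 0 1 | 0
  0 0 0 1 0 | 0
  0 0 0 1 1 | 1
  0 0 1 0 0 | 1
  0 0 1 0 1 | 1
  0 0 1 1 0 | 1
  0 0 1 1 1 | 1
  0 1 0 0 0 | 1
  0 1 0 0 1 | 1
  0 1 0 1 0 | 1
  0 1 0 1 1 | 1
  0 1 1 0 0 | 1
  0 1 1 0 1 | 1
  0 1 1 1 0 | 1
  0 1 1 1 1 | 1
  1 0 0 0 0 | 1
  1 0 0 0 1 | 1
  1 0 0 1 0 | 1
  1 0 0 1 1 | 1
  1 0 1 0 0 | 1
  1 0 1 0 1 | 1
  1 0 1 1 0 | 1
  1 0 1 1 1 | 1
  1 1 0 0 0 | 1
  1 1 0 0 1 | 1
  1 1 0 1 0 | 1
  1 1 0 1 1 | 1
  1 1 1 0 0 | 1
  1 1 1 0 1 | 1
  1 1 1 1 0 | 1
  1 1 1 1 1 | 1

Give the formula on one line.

((c | (d & e)) | (((a | c) | b) & ~c))

  (d & e) = 00010001000100010001000100010001
  (c | (d & e)) = 00011111000111110001111100011111
  (a | c) = 00001111000011111111111111111111
  ((a | c) | b) = 00001111111111111111111111111111
  ~c = 11110000111100001111000011110000
  (((a | c) | b) & ~c) = 00000000111100001111000011110000
  ((c | (d & e)) | (((a | c) | b) & ~c)) = 00011111111111111111111111111111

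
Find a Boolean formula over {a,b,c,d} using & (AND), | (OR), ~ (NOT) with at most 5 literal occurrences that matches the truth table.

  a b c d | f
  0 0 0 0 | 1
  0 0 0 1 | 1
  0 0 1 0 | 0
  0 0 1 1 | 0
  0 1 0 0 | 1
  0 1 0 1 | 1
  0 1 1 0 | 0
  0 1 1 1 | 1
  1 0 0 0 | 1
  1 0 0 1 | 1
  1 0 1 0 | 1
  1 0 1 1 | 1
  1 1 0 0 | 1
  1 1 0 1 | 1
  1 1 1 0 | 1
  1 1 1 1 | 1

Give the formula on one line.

  (b & d) = 0000010100000101
  ~c = 1100110011001100
  (~c | a) = 1100110011111111
  ((b & d) | (~c | a)) = 1100110111111111

((b & d) | (~c | a))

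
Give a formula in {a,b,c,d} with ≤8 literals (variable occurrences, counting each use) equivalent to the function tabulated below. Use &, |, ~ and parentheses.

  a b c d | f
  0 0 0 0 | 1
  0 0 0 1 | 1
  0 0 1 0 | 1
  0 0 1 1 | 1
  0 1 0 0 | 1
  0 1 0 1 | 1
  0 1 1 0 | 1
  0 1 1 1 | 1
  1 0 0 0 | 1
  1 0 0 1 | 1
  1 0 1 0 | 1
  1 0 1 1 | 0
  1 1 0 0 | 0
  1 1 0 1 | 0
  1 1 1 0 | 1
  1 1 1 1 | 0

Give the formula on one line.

  ~d = 1010101010101010
  (~d & c) = 0010001000100010
  ~b = 1111000011110000
  ~c = 1100110011001100
  (~b & ~c) = 1100000011000000
  ~a = 1111111100000000
  ((~b & ~c) | ~a) = 1111111111000000
  ((~d & c) | ((~b & ~c) | ~a)) = 1111111111100010

((~d & c) | ((~b & ~c) | ~a))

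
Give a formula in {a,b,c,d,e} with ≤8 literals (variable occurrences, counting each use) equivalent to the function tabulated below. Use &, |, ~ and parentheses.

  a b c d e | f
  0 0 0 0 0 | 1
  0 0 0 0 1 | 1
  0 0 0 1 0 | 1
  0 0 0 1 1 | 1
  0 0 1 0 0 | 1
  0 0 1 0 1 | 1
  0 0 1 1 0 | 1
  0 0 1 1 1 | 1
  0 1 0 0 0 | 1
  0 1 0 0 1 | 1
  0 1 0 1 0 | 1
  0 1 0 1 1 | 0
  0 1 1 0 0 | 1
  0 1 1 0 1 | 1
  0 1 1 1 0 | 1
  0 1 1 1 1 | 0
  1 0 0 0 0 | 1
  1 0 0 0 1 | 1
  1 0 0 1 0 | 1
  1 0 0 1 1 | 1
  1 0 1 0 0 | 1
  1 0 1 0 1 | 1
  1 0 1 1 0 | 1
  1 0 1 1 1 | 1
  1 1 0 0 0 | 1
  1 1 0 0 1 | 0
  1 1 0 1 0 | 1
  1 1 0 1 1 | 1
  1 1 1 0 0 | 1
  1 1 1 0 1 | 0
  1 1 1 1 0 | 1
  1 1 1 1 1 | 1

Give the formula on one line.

  (a & d) = 00000000000000000011001100110011
  ~b = 11111111000000001111111100000000
  ~e = 10101010101010101010101010101010
  (b & ~e) = 00000000101010100000000010101010
  (~b | (b & ~e)) = 11111111101010101111111110101010
  ~a = 11111111111111110000000000000000
  ~d = 11001100110011001100110011001100
  (~a & ~d) = 11001100110011000000000000000000
  ((~b | (b & ~e)) | (~a & ~d)) = 11111111111011101111111110101010
  ((a & d) | ((~b | (b & ~e)) | (~a & ~d))) = 11111111111011101111111110111011

((a & d) | ((~b | (b & ~e)) | (~a & ~d)))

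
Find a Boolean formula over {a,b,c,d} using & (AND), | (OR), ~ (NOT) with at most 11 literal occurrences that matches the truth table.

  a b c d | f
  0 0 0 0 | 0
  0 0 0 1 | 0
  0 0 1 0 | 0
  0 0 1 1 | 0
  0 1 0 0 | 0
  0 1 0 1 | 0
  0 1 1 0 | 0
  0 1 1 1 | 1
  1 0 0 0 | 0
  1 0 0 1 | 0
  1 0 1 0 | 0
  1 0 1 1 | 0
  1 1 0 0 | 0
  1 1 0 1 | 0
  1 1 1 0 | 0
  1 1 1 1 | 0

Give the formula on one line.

  ~a = 1111111100000000
  (~a & d) = 0101010100000000
  ~c = 1100110011001100
  (~c | b) = 1100111111001111
  ((~c | b) & d) = 0100010101000101
  ((~a & d) & ((~c | b) & d)) = 0100010100000000
  (a | d) = 0101010111111111
  (b & (a | d)) = 0000010100001111
  (((~a & d) & ((~c | b) & d)) & (b & (a | d))) = 0000010100000000
  ((((~a & d) & ((~c | b) & d)) & (b & (a | d))) & c) = 0000000100000000

((((~a & d) & ((~c | b) & d)) & (b & (a | d))) & c)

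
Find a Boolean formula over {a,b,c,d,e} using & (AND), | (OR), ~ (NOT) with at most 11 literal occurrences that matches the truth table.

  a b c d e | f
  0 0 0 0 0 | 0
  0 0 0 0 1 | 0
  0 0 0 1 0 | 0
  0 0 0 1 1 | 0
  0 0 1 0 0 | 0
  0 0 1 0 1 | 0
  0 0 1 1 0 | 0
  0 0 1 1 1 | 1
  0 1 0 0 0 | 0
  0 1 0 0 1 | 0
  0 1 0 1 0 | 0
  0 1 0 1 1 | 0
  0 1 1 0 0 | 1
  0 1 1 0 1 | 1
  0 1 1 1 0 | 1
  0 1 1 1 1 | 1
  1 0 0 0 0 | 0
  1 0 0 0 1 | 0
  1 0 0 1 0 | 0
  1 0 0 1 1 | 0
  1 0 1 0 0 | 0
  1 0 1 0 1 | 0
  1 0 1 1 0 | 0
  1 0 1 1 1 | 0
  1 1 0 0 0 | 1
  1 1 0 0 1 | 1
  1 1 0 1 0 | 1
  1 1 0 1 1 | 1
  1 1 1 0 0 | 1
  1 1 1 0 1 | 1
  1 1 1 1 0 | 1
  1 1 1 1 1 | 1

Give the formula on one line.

  ~c = 11110000111100001111000011110000
  (d & e) = 00010001000100010001000100010001
  (~c | (d & e)) = 11110001111100011111000111110001
  ~a = 11111111111111110000000000000000
  (d & c) = 00000011000000110000001100000011
  (~a & (d & c)) = 00000011000000110000000000000000
  ((~c | (d & e)) & (~a & (d & c))) = 00000001000000010000000000000000
  (c | a) = 00001111000011111111111111111111
  (b & (c | a)) = 00000000000011110000000011111111
  (((~c | (d & e)) & (~a & (d & c))) | (b & (c | a))) = 00000001000011110000000011111111

(((~c | (d & e)) & (~a & (d & c))) | (b & (c | a)))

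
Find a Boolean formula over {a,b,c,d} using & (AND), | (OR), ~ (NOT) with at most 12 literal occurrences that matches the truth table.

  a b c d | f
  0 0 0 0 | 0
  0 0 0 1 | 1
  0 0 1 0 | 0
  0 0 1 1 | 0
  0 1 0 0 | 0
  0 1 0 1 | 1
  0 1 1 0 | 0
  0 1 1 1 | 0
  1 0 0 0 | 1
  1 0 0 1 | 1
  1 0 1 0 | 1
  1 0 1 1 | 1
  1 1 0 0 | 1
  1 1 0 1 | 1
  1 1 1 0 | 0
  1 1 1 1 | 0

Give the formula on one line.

  ~b = 1111000011110000
  ~d = 1010101010101010
  (~b & ~d) = 1010000010100000
  ~c = 1100110011001100
  ((~b & ~d) | ~c) = 1110110011101100
  (((~b & ~d) | ~c) & d) = 0100010001000100
  (~c | ~b) = 1111110011111100
  (c | a) = 0011001111111111
  ((~c | ~b) & (c | a)) = 0011000011111100
  (((~c | ~b) & (c | a)) & a) = 0000000011111100
  ((((~b & ~d) | ~c) & d) | (((~c | ~b) & (c | a)) & a)) = 0100010011111100

((((~b & ~d) | ~c) & d) | (((~c | ~b) & (c | a)) & a))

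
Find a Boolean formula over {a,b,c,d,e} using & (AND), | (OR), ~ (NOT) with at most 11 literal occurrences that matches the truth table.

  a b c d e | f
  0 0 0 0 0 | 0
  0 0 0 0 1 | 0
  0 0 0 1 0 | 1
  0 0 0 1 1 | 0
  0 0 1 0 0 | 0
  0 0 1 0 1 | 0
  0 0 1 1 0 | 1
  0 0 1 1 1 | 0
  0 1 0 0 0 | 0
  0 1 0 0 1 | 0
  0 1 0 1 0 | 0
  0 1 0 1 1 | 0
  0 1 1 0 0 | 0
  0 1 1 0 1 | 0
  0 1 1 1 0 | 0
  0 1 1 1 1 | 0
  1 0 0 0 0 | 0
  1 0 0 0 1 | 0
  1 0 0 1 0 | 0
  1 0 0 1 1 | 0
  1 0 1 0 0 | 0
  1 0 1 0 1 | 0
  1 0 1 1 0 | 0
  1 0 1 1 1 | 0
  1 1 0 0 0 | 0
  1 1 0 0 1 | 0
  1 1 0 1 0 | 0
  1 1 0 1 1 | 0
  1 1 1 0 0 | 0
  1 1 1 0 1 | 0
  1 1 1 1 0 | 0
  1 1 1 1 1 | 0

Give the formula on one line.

  ~e = 10101010101010101010101010101010
  ~b = 11111111000000001111111100000000
  (~e & ~b) = 10101010000000001010101000000000
  (a | d) = 00110011001100111111111111111111
  ~a = 11111111111111110000000000000000
  ((a | d) & ~a) = 00110011001100110000000000000000
  ~c = 11110000111100001111000011110000
  (b & ~a) = 00000000111111110000000000000000
  (~c & (b & ~a)) = 00000000111100000000000000000000
  (((a | d) & ~a) | (~c & (b & ~a))) = 00110011111100110000000000000000
  ((~e & ~b) & (((a | d) & ~a) | (~c & (b & ~a)))) = 00100010000000000000000000000000

((~e & ~b) & (((a | d) & ~a) | (~c & (b & ~a))))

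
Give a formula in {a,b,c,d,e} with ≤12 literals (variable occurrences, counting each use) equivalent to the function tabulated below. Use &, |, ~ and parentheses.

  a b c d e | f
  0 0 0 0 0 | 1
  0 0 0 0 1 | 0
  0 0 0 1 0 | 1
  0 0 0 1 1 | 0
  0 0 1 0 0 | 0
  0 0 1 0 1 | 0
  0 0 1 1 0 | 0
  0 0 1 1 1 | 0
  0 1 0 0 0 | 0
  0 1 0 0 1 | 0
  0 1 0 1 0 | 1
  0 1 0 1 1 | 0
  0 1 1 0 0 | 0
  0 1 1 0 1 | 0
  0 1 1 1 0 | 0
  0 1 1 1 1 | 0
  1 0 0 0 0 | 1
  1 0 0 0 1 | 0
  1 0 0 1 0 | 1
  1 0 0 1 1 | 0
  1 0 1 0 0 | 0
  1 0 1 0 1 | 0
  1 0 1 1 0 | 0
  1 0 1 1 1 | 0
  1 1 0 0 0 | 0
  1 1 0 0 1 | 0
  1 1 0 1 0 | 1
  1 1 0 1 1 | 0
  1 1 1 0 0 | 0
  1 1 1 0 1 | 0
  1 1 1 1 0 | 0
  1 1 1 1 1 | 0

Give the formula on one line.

(((((~a & d) | (~e & b)) & (c | d)) | ~b) & (~c & ~e))

  ~a = 11111111111111110000000000000000
  (~a & d) = 00110011001100110000000000000000
  ~e = 10101010101010101010101010101010
  (~e & b) = 00000000101010100000000010101010
  ((~a & d) | (~e & b)) = 00110011101110110000000010101010
  (c | d) = 00111111001111110011111100111111
  (((~a & d) | (~e & b)) & (c | d)) = 00110011001110110000000000101010
  ~b = 11111111000000001111111100000000
  ((((~a & d) | (~e & b)) & (c | d)) | ~b) = 11111111001110111111111100101010
  ~c = 11110000111100001111000011110000
  (~c & ~e) = 10100000101000001010000010100000
  (((((~a & d) | (~e & b)) & (c | d)) | ~b) & (~c & ~e)) = 10100000001000001010000000100000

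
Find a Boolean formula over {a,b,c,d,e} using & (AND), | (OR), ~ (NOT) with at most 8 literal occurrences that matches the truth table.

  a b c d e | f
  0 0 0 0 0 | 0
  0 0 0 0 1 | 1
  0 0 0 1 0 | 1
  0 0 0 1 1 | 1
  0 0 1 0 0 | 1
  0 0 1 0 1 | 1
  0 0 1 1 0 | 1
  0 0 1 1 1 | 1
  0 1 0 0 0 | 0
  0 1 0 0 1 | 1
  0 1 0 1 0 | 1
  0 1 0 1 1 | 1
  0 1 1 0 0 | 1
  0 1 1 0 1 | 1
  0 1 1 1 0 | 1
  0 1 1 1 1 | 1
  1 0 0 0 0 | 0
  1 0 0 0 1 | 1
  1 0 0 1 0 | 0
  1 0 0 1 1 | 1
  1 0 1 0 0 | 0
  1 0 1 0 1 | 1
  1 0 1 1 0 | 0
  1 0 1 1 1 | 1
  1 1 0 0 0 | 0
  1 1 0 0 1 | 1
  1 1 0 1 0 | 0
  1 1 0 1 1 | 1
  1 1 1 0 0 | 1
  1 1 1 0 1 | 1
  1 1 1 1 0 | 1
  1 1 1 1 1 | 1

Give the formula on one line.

  ~a = 11111111111111110000000000000000
  (~a | e) = 11111111111111110101010101010101
  (b | (~a | e)) = 11111111111111110101010111111111
  (d & ~a) = 00110011001100110000000000000000
  (c | e) = 01011111010111110101111101011111
  ((d & ~a) | (c | e)) = 01111111011111110101111101011111
  ((b | (~a | e)) & ((d & ~a) | (c | e))) = 01111111011111110101010101011111

((b | (~a | e)) & ((d & ~a) | (c | e)))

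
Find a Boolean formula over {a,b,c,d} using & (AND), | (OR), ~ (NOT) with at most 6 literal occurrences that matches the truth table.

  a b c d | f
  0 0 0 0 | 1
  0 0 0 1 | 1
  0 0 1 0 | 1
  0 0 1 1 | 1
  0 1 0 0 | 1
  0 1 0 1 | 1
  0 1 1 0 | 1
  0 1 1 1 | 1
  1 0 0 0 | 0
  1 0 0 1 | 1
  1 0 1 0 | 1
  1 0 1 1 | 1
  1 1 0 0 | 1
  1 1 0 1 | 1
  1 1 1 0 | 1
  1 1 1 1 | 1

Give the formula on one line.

  ~a = 1111111100000000
  ~c = 1100110011001100
  (a | ~c) = 1100110011111111
  (b & (a | ~c)) = 0000110000001111
  (~a | (b & (a | ~c))) = 1111111100001111
  (d | c) = 0111011101110111
  ((~a | (b & (a | ~c))) | (d | c)) = 1111111101111111

((~a | (b & (a | ~c))) | (d | c))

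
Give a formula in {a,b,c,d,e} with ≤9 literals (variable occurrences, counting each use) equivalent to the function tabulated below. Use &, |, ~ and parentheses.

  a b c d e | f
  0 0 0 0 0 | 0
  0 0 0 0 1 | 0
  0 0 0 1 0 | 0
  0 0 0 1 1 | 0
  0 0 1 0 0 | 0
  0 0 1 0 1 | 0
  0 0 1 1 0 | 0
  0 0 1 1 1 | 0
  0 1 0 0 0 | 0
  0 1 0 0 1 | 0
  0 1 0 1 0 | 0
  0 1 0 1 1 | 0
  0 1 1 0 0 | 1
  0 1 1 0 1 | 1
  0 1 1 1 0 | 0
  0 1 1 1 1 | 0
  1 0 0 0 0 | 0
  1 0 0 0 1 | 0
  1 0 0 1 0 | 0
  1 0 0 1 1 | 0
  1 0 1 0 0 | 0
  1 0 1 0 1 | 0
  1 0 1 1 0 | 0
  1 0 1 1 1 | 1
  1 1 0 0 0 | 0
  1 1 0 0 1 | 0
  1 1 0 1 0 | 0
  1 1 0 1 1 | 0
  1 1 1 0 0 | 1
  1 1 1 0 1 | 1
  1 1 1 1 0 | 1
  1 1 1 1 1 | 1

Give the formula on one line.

  ~d = 11001100110011001100110011001100
  (b & ~d) = 00000000110011000000000011001100
  (e | b) = 01010101111111110101010111111111
  (a & (e | b)) = 00000000000000000101010111111111
  ~c = 11110000111100001111000011110000
  (~c | d) = 11110011111100111111001111110011
  ((a & (e | b)) & (~c | d)) = 00000000000000000101000111110011
  (d & ((a & (e | b)) & (~c | d))) = 00000000000000000001000100110011
  ((b & ~d) | (d & ((a & (e | b)) & (~c | d)))) = 00000000110011000001000111111111
  (c & ((b & ~d) | (d & ((a & (e | b)) & (~c | d))))) = 00000000000011000000000100001111

(c & ((b & ~d) | (d & ((a & (e | b)) & (~c | d)))))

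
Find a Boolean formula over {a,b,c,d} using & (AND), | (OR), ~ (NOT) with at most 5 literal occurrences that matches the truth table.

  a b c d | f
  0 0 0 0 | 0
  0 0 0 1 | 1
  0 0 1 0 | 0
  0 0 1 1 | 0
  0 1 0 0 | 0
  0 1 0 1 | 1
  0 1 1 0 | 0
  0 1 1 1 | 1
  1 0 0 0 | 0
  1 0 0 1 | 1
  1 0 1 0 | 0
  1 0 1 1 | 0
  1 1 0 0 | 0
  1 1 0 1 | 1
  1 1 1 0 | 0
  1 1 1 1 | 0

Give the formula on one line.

  ~c = 1100110011001100
  ~a = 1111111100000000
  (b & d) = 0000010100000101
  (~a & (b & d)) = 0000010100000000
  (~c | (~a & (b & d))) = 1100110111001100
  ((~c | (~a & (b & d))) & d) = 0100010101000100

((~c | (~a & (b & d))) & d)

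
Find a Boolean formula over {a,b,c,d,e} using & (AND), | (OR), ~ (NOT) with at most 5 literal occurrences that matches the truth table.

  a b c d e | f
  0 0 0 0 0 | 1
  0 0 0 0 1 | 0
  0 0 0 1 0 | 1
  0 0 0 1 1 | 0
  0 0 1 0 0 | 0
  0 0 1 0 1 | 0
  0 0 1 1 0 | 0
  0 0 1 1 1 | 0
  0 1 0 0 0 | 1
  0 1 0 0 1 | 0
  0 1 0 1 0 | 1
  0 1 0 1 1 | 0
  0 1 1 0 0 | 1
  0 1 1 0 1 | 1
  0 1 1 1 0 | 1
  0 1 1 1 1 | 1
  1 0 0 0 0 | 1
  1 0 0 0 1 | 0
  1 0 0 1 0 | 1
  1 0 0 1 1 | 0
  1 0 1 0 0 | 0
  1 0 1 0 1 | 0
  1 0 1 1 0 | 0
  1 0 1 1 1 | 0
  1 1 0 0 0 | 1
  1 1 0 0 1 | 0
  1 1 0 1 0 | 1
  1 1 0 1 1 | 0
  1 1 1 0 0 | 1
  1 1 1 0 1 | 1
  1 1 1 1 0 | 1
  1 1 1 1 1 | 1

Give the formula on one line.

((~e | c) & (~c | b))

  ~e = 10101010101010101010101010101010
  (~e | c) = 10101111101011111010111110101111
  ~c = 11110000111100001111000011110000
  (~c | b) = 11110000111111111111000011111111
  ((~e | c) & (~c | b)) = 10100000101011111010000010101111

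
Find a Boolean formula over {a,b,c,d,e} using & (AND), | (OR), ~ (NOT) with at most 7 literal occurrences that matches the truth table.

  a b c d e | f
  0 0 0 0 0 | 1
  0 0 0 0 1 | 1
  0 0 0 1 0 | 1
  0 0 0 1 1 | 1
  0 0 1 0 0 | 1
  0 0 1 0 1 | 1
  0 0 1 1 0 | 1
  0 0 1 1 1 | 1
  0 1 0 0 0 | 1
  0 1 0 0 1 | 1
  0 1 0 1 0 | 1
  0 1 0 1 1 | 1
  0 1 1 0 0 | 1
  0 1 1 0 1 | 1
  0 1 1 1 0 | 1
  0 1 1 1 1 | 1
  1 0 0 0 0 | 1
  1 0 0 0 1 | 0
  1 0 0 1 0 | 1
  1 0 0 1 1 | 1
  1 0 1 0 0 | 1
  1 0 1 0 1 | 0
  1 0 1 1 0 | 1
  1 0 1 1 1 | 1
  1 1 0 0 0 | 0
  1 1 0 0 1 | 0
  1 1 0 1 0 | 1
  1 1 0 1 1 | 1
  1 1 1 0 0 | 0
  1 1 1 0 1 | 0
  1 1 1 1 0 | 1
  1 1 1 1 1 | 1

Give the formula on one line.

  ~b = 11111111000000001111111100000000
  ~e = 10101010101010101010101010101010
  (~b & ~e) = 10101010000000001010101000000000
  ~a = 11111111111111110000000000000000
  (d | ~a) = 11111111111111110011001100110011
  ((~b & ~e) | (d | ~a)) = 11111111111111111011101100110011

((~b & ~e) | (d | ~a))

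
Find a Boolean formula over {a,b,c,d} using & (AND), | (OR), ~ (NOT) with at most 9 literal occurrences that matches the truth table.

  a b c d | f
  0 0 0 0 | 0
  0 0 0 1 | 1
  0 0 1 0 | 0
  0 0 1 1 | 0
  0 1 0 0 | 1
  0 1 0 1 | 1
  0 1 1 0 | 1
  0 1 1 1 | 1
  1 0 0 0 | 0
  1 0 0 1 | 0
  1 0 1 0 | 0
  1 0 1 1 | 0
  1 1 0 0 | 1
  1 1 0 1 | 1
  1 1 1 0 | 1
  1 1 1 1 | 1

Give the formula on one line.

  ~c = 1100110011001100
  (c & a) = 0000000000110011
  ~d = 1010101010101010
  ((c & a) | ~d) = 1010101010111011
  (~c | ((c & a) | ~d)) = 1110111011111111
  ((~c | ((c & a) | ~d)) & d) = 0100010001010101
  ~a = 1111111100000000
  (((~c | ((c & a) | ~d)) & d) & ~a) = 0100010000000000
  (b | (((~c | ((c & a) | ~d)) & d) & ~a)) = 0100111100001111

(b | (((~c | ((c & a) | ~d)) & d) & ~a))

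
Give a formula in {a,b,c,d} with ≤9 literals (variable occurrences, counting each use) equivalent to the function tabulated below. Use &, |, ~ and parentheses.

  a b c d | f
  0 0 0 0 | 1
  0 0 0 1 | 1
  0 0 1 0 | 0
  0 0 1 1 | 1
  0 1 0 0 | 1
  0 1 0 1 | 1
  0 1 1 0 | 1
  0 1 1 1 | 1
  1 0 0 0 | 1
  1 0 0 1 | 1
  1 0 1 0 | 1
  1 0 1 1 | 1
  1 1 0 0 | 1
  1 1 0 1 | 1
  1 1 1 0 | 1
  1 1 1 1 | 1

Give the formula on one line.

(((b | (a | (~c & ~d))) | (~a & ~c)) | ((b & ~a) | d))

  ~c = 1100110011001100
  ~d = 1010101010101010
  (~c & ~d) = 1000100010001000
  (a | (~c & ~d)) = 1000100011111111
  (b | (a | (~c & ~d))) = 1000111111111111
  ~a = 1111111100000000
  (~a & ~c) = 1100110000000000
  ((b | (a | (~c & ~d))) | (~a & ~c)) = 1100111111111111
  (b & ~a) = 0000111100000000
  ((b & ~a) | d) = 0101111101010101
  (((b | (a | (~c & ~d))) | (~a & ~c)) | ((b & ~a) | d)) = 1101111111111111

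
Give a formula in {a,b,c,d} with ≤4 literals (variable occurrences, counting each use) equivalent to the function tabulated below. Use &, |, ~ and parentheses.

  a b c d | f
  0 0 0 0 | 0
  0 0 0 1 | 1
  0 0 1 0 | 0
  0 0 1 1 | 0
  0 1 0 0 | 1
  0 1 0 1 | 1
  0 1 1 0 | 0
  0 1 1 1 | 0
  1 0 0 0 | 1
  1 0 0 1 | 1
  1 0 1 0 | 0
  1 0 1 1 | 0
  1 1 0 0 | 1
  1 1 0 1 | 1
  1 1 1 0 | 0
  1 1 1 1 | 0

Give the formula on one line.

(~c & ((d | a) | b))

  ~c = 1100110011001100
  (d | a) = 0101010111111111
  ((d | a) | b) = 0101111111111111
  (~c & ((d | a) | b)) = 0100110011001100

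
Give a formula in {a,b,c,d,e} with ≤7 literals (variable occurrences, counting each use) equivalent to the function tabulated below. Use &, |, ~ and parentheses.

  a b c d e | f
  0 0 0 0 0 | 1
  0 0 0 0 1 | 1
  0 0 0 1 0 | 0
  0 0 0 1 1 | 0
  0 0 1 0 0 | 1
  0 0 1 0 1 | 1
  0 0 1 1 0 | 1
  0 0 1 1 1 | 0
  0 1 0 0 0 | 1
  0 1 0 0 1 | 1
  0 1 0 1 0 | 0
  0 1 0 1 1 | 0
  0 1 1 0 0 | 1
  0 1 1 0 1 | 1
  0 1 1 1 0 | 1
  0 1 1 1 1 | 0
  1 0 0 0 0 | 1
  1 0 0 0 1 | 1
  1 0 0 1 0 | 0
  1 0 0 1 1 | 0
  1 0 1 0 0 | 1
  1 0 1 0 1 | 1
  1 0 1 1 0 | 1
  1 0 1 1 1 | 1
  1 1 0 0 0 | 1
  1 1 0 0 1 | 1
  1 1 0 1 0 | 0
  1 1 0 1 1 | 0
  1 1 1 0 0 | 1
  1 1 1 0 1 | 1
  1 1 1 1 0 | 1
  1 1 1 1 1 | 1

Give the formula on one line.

((c & (~e | a)) | ~d)

  ~e = 10101010101010101010101010101010
  (~e | a) = 10101010101010101111111111111111
  (c & (~e | a)) = 00001010000010100000111100001111
  ~d = 11001100110011001100110011001100
  ((c & (~e | a)) | ~d) = 11001110110011101100111111001111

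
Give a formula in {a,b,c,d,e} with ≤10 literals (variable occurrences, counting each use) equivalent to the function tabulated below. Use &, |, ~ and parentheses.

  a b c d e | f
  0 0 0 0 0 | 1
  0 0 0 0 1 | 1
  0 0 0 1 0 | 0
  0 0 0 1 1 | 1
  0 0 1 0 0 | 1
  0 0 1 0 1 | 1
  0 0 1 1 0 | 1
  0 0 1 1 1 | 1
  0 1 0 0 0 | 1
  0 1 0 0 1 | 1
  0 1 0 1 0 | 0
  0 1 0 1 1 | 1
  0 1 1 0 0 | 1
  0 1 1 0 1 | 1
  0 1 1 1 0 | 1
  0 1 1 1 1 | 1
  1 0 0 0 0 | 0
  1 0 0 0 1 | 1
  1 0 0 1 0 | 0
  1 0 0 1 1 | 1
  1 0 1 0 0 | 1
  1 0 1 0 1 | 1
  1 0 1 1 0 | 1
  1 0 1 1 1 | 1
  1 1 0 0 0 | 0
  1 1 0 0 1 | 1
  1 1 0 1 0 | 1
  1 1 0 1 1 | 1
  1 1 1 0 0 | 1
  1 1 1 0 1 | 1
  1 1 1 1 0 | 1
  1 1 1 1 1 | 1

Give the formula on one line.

(((~a & ~d) | c) | (((b & a) & (d & a)) | e))

  ~a = 11111111111111110000000000000000
  ~d = 11001100110011001100110011001100
  (~a & ~d) = 11001100110011000000000000000000
  ((~a & ~d) | c) = 11001111110011110000111100001111
  (b & a) = 00000000000000000000000011111111
  (d & a) = 00000000000000000011001100110011
  ((b & a) & (d & a)) = 00000000000000000000000000110011
  (((b & a) & (d & a)) | e) = 01010101010101010101010101110111
  (((~a & ~d) | c) | (((b & a) & (d & a)) | e)) = 11011111110111110101111101111111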